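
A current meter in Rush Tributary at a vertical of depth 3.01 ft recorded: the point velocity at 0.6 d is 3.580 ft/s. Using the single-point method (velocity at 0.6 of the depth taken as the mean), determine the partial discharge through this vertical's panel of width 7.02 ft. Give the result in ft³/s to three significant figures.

v̄ = v₀.₆ = 3.580 ft/s
q = v̄ × d × w = 3.580 × 3.01 × 7.02 = 75.65 ft³/s

75.6 ft³/s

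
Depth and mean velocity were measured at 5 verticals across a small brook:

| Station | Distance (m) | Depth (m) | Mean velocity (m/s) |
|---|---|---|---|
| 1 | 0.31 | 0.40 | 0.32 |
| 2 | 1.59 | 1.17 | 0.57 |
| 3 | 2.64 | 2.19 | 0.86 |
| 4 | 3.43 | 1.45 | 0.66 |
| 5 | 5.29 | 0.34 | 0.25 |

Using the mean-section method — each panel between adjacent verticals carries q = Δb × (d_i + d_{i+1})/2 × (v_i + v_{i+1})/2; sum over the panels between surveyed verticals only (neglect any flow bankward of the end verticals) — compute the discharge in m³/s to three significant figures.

Panel 1-2: Δb = 1.28 m, d̄ = (0.40+1.17)/2 = 0.785, v̄ = (0.32+0.57)/2 = 0.445 → q = 1.28×0.785×0.445 = 0.4471 m³/s
Panel 2-3: Δb = 1.05 m, d̄ = (1.17+2.19)/2 = 1.68, v̄ = (0.57+0.86)/2 = 0.715 → q = 1.05×1.68×0.715 = 1.261 m³/s
Panel 3-4: Δb = 0.79 m, d̄ = (2.19+1.45)/2 = 1.82, v̄ = (0.86+0.66)/2 = 0.76 → q = 0.79×1.82×0.76 = 1.093 m³/s
Panel 4-5: Δb = 1.86 m, d̄ = (1.45+0.34)/2 = 0.895, v̄ = (0.66+0.25)/2 = 0.455 → q = 1.86×0.895×0.455 = 0.7574 m³/s
Q = Σ q = 3.559 m³/s

3.56 m³/s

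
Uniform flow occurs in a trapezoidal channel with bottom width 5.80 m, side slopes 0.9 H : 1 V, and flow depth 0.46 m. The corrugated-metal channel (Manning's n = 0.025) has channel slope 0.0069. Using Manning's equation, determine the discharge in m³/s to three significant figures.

5.21 m³/s

A = (b + z·y)·y = (5.80 + 0.9×0.46)×0.46 = 2.858 m²
P = b + 2y√(1+z²) = 5.80 + 2×0.46×√(1+0.9²) = 7.038 m
R = A/P = 2.858/7.038 = 0.4062 m
Q = (1/n)·A·R^(2/3)·S^(1/2) = (1/0.025) × 2.858 × 0.4062^(2/3) × 0.0069^(1/2) = 5.209 m³/s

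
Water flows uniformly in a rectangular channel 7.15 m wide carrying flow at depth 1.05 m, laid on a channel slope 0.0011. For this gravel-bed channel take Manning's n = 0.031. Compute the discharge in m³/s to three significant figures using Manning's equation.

A = b·y = 7.15 × 1.05 = 7.508 m²
P = b + 2y = 7.15 + 2×1.05 = 9.250 m
R = A/P = 7.508/9.250 = 0.8116 m
Q = (1/n)·A·R^(2/3)·S^(1/2) = (1/0.031) × 7.508 × 0.8116^(2/3) × 0.0011^(1/2) = 6.989 m³/s

6.99 m³/s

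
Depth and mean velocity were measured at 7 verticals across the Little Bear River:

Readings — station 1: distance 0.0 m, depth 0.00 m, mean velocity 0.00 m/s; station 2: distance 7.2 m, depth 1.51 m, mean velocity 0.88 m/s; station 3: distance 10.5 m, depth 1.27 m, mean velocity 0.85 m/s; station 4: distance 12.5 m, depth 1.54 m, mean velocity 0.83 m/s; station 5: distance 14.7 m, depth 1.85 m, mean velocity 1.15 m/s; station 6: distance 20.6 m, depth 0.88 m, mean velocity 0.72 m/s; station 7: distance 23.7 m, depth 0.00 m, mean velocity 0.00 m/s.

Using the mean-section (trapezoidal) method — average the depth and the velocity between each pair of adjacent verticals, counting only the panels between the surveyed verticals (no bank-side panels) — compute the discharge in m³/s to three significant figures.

20.4 m³/s

Panel 1-2: Δb = 7.2 m, d̄ = (0.00+1.51)/2 = 0.755, v̄ = (0.00+0.88)/2 = 0.44 → q = 7.2×0.755×0.44 = 2.392 m³/s
Panel 2-3: Δb = 3.3 m, d̄ = (1.51+1.27)/2 = 1.39, v̄ = (0.88+0.85)/2 = 0.865 → q = 3.3×1.39×0.865 = 3.968 m³/s
Panel 3-4: Δb = 2 m, d̄ = (1.27+1.54)/2 = 1.405, v̄ = (0.85+0.83)/2 = 0.84 → q = 2×1.405×0.84 = 2.360 m³/s
Panel 4-5: Δb = 2.2 m, d̄ = (1.54+1.85)/2 = 1.695, v̄ = (0.83+1.15)/2 = 0.99 → q = 2.2×1.695×0.99 = 3.692 m³/s
Panel 5-6: Δb = 5.9 m, d̄ = (1.85+0.88)/2 = 1.365, v̄ = (1.15+0.72)/2 = 0.935 → q = 5.9×1.365×0.935 = 7.530 m³/s
Panel 6-7: Δb = 3.1 m, d̄ = (0.88+0.00)/2 = 0.44, v̄ = (0.72+0.00)/2 = 0.36 → q = 3.1×0.44×0.36 = 0.4910 m³/s
Q = Σ q = 20.43 m³/s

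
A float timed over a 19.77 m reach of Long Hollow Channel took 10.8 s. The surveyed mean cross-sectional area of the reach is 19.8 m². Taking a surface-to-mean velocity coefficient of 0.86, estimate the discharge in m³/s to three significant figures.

31.2 m³/s

v_surface = L / t̄ = 19.77 / 10.8 = 1.831 m/s
v_mean = 0.86 × 1.831 = 1.574 m/s
Q = A × v_mean = 19.8 × 1.574 = 31.17 m³/s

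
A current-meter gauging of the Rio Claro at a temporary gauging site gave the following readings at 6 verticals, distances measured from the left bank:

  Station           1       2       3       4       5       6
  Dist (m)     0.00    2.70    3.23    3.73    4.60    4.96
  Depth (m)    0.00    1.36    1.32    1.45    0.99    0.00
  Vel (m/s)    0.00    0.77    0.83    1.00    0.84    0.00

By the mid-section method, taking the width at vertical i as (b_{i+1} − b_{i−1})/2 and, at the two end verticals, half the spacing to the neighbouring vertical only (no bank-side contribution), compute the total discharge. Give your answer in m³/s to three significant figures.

3.76 m³/s

w_2 = (3.23 − 0.00)/2 = 1.615 m; q_2 = 0.77 × 1.36 × 1.615 = 1.691 m³/s
w_3 = (3.73 − 2.70)/2 = 0.515 m; q_3 = 0.83 × 1.32 × 0.515 = 0.5642 m³/s
w_4 = (4.60 − 3.23)/2 = 0.685 m; q_4 = 1.00 × 1.45 × 0.685 = 0.9933 m³/s
w_5 = (4.96 − 3.73)/2 = 0.615 m; q_5 = 0.84 × 0.99 × 0.615 = 0.5114 m³/s
Stations 1, 6 contribute zero (depth or velocity is 0).
Q = Σ qᵢ = 3.760 m³/s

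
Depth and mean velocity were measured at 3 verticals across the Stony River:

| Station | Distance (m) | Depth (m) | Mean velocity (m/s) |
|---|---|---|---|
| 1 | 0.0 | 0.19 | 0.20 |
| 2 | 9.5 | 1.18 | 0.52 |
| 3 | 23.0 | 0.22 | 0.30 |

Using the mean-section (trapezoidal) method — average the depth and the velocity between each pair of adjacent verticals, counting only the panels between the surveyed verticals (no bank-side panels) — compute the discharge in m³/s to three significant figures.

6.22 m³/s

Panel 1-2: Δb = 9.5 m, d̄ = (0.19+1.18)/2 = 0.685, v̄ = (0.20+0.52)/2 = 0.36 → q = 9.5×0.685×0.36 = 2.343 m³/s
Panel 2-3: Δb = 13.5 m, d̄ = (1.18+0.22)/2 = 0.7, v̄ = (0.52+0.30)/2 = 0.41 → q = 13.5×0.7×0.41 = 3.875 m³/s
Q = Σ q = 6.217 m³/s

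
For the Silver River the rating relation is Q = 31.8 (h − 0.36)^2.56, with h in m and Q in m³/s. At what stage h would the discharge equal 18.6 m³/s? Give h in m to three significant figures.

1.17 m

h − h₀ = (Q/C)^(1/b) = (18.6/31.8)^(1/2.56) = 0.8110 m
h = 0.36 + 0.8110 = 1.171 m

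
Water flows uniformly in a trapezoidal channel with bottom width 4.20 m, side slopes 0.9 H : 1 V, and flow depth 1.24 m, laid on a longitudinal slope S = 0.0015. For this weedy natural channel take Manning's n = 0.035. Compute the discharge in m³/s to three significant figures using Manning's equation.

6.67 m³/s

A = (b + z·y)·y = (4.20 + 0.9×1.24)×1.24 = 6.592 m²
P = b + 2y√(1+z²) = 4.20 + 2×1.24×√(1+0.9²) = 7.536 m
R = A/P = 6.592/7.536 = 0.8747 m
Q = (1/n)·A·R^(2/3)·S^(1/2) = (1/0.035) × 6.592 × 0.8747^(2/3) × 0.0015^(1/2) = 6.671 m³/s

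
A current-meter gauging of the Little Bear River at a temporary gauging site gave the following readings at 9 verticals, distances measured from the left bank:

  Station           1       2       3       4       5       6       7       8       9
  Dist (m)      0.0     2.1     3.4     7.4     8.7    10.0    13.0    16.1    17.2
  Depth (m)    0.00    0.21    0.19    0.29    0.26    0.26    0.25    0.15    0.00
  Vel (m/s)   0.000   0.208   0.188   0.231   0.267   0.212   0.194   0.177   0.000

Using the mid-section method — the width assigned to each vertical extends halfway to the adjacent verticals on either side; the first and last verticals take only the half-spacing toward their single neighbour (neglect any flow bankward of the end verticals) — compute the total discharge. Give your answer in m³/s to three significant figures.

w_2 = (3.4 − 0.0)/2 = 1.7 m; q_2 = 0.208 × 0.21 × 1.7 = 0.07426 m³/s
w_3 = (7.4 − 2.1)/2 = 2.65 m; q_3 = 0.188 × 0.19 × 2.65 = 0.09466 m³/s
w_4 = (8.7 − 3.4)/2 = 2.65 m; q_4 = 0.231 × 0.29 × 2.65 = 0.1775 m³/s
w_5 = (10.0 − 7.4)/2 = 1.3 m; q_5 = 0.267 × 0.26 × 1.3 = 0.09025 m³/s
w_6 = (13.0 − 8.7)/2 = 2.15 m; q_6 = 0.212 × 0.26 × 2.15 = 0.1185 m³/s
w_7 = (16.1 − 10.0)/2 = 3.05 m; q_7 = 0.194 × 0.25 × 3.05 = 0.1479 m³/s
w_8 = (17.2 − 13.0)/2 = 2.1 m; q_8 = 0.177 × 0.15 × 2.1 = 0.05576 m³/s
Stations 1, 9 contribute zero (depth or velocity is 0).
Q = Σ qᵢ = 0.7589 m³/s

0.759 m³/s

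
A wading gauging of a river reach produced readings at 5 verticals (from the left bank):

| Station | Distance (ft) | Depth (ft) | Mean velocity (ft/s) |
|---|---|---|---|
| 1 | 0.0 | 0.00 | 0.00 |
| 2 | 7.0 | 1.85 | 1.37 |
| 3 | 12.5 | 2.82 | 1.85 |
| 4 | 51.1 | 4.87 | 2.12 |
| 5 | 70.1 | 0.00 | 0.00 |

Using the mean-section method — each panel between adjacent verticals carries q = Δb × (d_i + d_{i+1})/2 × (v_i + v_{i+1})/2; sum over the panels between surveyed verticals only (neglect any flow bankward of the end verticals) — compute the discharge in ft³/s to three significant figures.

Panel 1-2: Δb = 7 ft, d̄ = (0.00+1.85)/2 = 0.925, v̄ = (0.00+1.37)/2 = 0.685 → q = 7×0.925×0.685 = 4.435 ft³/s
Panel 2-3: Δb = 5.5 ft, d̄ = (1.85+2.82)/2 = 2.335, v̄ = (1.37+1.85)/2 = 1.61 → q = 5.5×2.335×1.61 = 20.68 ft³/s
Panel 3-4: Δb = 38.6 ft, d̄ = (2.82+4.87)/2 = 3.845, v̄ = (1.85+2.12)/2 = 1.985 → q = 38.6×3.845×1.985 = 294.6 ft³/s
Panel 4-5: Δb = 19 ft, d̄ = (4.87+0.00)/2 = 2.435, v̄ = (2.12+0.00)/2 = 1.06 → q = 19×2.435×1.06 = 49.04 ft³/s
Q = Σ q = 368.8 ft³/s

369 ft³/s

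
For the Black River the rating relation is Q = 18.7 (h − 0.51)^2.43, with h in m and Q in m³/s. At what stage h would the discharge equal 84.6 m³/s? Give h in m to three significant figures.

2.37 m

h − h₀ = (Q/C)^(1/b) = (84.6/18.7)^(1/2.43) = 1.861 m
h = 0.51 + 1.861 = 2.371 m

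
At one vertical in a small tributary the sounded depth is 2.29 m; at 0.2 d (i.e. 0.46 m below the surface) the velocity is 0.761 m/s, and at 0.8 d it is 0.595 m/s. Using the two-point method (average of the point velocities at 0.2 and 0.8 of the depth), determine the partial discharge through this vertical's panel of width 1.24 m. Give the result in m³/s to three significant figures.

v̄ = (0.761 + 0.595) / 2 = 0.6780 m/s
q = v̄ × d × w = 0.6780 × 2.29 × 1.24 = 1.925 m³/s

1.93 m³/s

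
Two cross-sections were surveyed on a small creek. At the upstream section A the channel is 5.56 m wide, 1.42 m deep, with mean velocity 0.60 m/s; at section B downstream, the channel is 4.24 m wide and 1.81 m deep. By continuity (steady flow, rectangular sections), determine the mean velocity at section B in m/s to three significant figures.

Q = A₁V₁ = (5.56×1.42) × 0.60 = 4.737 m³/s
A₂ = 4.24 × 1.81 = 7.674 m²
V₂ = Q/A₂ = 4.737/7.674 = 0.6173 m/s

0.617 m/s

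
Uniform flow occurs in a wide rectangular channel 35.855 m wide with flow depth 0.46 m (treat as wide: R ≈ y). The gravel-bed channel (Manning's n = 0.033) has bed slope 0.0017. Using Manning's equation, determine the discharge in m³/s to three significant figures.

A = b·y = 35.855 × 0.46 = 16.49 m²
Wide channel: R ≈ y = 0.46 m
Q = (1/n)·A·R^(2/3)·S^(1/2) = (1/0.033) × 16.49 × 0.4600^(2/3) × 0.0017^(1/2) = 12.28 m³/s

12.3 m³/s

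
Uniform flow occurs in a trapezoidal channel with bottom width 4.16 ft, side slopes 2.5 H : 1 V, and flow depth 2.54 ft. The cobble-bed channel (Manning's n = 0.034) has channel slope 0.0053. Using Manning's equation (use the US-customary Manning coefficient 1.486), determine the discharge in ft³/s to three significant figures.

111 ft³/s

A = (b + z·y)·y = (4.16 + 2.5×2.54)×2.54 = 26.70 ft²
P = b + 2y√(1+z²) = 4.16 + 2×2.54×√(1+2.5²) = 17.84 ft
R = A/P = 26.70/17.84 = 1.497 ft
Q = (1.486/n)·A·R^(2/3)·S^(1/2) = (1.486/0.034) × 26.70 × 1.497^(2/3) × 0.0053^(1/2) = 111.1 ft³/s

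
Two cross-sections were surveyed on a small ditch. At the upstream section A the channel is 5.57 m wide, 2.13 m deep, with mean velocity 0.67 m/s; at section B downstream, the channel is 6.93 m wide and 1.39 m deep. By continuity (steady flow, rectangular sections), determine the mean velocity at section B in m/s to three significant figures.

Q = A₁V₁ = (5.57×2.13) × 0.67 = 7.949 m³/s
A₂ = 6.93 × 1.39 = 9.633 m²
V₂ = Q/A₂ = 7.949/9.633 = 0.8252 m/s

0.825 m/s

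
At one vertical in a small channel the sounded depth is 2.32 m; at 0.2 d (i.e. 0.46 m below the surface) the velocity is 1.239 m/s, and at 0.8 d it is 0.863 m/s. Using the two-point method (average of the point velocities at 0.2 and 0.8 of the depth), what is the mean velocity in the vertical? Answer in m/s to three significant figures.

1.05 m/s

v̄ = (1.239 + 0.863) / 2 = 1.051 m/s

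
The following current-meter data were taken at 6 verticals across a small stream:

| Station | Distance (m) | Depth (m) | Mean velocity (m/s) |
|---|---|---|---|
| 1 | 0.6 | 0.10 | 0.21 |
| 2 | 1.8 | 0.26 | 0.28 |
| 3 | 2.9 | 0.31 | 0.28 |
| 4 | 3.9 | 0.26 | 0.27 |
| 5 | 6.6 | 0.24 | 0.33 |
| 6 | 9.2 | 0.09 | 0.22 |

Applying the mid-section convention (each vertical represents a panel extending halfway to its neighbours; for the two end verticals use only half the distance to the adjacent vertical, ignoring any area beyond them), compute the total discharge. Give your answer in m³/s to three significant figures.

0.553 m³/s

w_1 = (1.8 − 0.6)/2 = 0.6 m; q_1 = 0.21 × 0.10 × 0.6 = 0.01260 m³/s
w_2 = (2.9 − 0.6)/2 = 1.15 m; q_2 = 0.28 × 0.26 × 1.15 = 0.08372 m³/s
w_3 = (3.9 − 1.8)/2 = 1.05 m; q_3 = 0.28 × 0.31 × 1.05 = 0.09114 m³/s
w_4 = (6.6 − 2.9)/2 = 1.85 m; q_4 = 0.27 × 0.26 × 1.85 = 0.1299 m³/s
w_5 = (9.2 − 3.9)/2 = 2.65 m; q_5 = 0.33 × 0.24 × 2.65 = 0.2099 m³/s
w_6 = (9.2 − 6.6)/2 = 1.3 m; q_6 = 0.22 × 0.09 × 1.3 = 0.02574 m³/s
Q = Σ qᵢ = 0.5530 m³/s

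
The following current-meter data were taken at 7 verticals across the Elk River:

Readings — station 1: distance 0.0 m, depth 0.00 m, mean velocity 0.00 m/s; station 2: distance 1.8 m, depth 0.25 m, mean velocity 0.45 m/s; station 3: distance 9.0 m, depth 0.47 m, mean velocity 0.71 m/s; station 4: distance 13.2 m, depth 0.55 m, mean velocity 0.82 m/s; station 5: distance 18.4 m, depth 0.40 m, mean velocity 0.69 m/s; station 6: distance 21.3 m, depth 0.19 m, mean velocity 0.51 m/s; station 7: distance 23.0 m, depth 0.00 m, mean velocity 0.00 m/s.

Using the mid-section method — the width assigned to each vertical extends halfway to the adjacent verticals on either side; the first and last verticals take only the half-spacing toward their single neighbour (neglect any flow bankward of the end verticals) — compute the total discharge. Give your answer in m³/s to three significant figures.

w_2 = (9.0 − 0.0)/2 = 4.5 m; q_2 = 0.45 × 0.25 × 4.5 = 0.5063 m³/s
w_3 = (13.2 − 1.8)/2 = 5.7 m; q_3 = 0.71 × 0.47 × 5.7 = 1.902 m³/s
w_4 = (18.4 − 9.0)/2 = 4.7 m; q_4 = 0.82 × 0.55 × 4.7 = 2.120 m³/s
w_5 = (21.3 − 13.2)/2 = 4.05 m; q_5 = 0.69 × 0.40 × 4.05 = 1.118 m³/s
w_6 = (23.0 − 18.4)/2 = 2.3 m; q_6 = 0.51 × 0.19 × 2.3 = 0.2229 m³/s
Stations 1, 7 contribute zero (depth or velocity is 0).
Q = Σ qᵢ = 5.869 m³/s

5.87 m³/s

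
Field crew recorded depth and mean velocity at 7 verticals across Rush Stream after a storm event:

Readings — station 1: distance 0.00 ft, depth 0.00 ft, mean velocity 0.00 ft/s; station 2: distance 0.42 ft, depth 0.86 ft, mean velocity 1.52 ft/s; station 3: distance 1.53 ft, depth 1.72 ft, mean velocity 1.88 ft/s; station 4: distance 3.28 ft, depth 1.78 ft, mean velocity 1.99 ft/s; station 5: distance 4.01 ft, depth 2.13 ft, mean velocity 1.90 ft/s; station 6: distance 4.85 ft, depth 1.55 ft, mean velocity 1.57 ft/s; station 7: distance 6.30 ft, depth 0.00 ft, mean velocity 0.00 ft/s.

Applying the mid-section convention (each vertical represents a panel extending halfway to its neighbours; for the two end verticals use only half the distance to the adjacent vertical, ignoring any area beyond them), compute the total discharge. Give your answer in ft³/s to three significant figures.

w_2 = (1.53 − 0.00)/2 = 0.765 ft; q_2 = 1.52 × 0.86 × 0.765 = 1.000 ft³/s
w_3 = (3.28 − 0.42)/2 = 1.43 ft; q_3 = 1.88 × 1.72 × 1.43 = 4.624 ft³/s
w_4 = (4.01 − 1.53)/2 = 1.24 ft; q_4 = 1.99 × 1.78 × 1.24 = 4.392 ft³/s
w_5 = (4.85 − 3.28)/2 = 0.785 ft; q_5 = 1.90 × 2.13 × 0.785 = 3.177 ft³/s
w_6 = (6.30 − 4.01)/2 = 1.145 ft; q_6 = 1.57 × 1.55 × 1.145 = 2.786 ft³/s
Stations 1, 7 contribute zero (depth or velocity is 0).
Q = Σ qᵢ = 15.98 ft³/s

16.0 ft³/s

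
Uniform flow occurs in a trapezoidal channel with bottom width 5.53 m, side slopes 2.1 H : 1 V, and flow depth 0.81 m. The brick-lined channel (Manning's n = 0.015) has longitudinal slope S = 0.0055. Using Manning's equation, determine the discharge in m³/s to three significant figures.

A = (b + z·y)·y = (5.53 + 2.1×0.81)×0.81 = 5.857 m²
P = b + 2y√(1+z²) = 5.53 + 2×0.81×√(1+2.1²) = 9.298 m
R = A/P = 5.857/9.298 = 0.6299 m
Q = (1/n)·A·R^(2/3)·S^(1/2) = (1/0.015) × 5.857 × 0.6299^(2/3) × 0.0055^(1/2) = 21.28 m³/s

21.3 m³/s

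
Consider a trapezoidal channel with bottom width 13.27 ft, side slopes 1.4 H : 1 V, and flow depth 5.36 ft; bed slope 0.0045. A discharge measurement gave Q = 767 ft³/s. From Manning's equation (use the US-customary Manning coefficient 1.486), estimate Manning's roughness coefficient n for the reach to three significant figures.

0.0334

A = (b + z·y)·y = (13.27 + 1.4×5.36)×5.36 = 111.3 ft²
P = b + 2y√(1+z²) = 13.27 + 2×5.36×√(1+1.4²) = 31.71 ft
R = A/P = 111.3/31.71 = 3.511 ft
n = (1.486/Q)·A·R^(2/3)·S^(1/2) = (1.486/767) × 111.3 × 2.310 × 0.06708 = 0.03343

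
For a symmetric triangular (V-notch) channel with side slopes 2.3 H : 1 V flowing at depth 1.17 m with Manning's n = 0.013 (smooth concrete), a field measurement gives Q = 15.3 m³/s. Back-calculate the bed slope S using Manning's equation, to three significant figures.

A = z·y² = 2.3×1.17² = 3.148 m²
P = 2y√(1+z²) = 2×1.17×√(1+2.3²) = 5.869 m
R = A/P = 3.148/5.869 = 0.5365 m
S = (Q·n / (1·A·R^(2/3)))² = (15.3×0.013 / (1×3.148×0.6602))² = 0.009155

0.00916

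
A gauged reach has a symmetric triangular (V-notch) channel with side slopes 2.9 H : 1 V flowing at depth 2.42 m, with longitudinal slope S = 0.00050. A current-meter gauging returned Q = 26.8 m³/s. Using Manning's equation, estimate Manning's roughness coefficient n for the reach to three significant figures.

A = z·y² = 2.9×2.42² = 16.98 m²
P = 2y√(1+z²) = 2×2.42×√(1+2.9²) = 14.85 m
R = A/P = 16.98/14.85 = 1.144 m
n = (1/Q)·A·R^(2/3)·S^(1/2) = (1/26.8) × 16.98 × 1.094 × 0.02236 = 0.01550

0.0155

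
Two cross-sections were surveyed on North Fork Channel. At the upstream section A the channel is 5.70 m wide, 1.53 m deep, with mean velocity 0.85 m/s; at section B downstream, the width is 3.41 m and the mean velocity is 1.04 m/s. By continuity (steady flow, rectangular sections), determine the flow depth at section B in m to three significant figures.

2.09 m

Q = A₁V₁ = (5.70×1.53) × 0.85 = 7.413 m³/s
d₂ = Q/(b₂ V₂) = 7.413/(3.41×1.04) = 2.090 m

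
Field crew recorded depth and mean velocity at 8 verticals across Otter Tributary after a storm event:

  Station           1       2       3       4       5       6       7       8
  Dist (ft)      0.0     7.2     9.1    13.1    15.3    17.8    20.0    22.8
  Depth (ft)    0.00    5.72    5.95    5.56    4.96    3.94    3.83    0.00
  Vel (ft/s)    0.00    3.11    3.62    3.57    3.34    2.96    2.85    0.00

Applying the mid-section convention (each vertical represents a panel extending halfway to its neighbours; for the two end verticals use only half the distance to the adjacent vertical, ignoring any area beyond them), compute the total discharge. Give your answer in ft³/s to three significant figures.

w_2 = (9.1 − 0.0)/2 = 4.55 ft; q_2 = 3.11 × 5.72 × 4.55 = 80.94 ft³/s
w_3 = (13.1 − 7.2)/2 = 2.95 ft; q_3 = 3.62 × 5.95 × 2.95 = 63.54 ft³/s
w_4 = (15.3 − 9.1)/2 = 3.1 ft; q_4 = 3.57 × 5.56 × 3.1 = 61.53 ft³/s
w_5 = (17.8 − 13.1)/2 = 2.35 ft; q_5 = 3.34 × 4.96 × 2.35 = 38.93 ft³/s
w_6 = (20.0 − 15.3)/2 = 2.35 ft; q_6 = 2.96 × 3.94 × 2.35 = 27.41 ft³/s
w_7 = (22.8 − 17.8)/2 = 2.5 ft; q_7 = 2.85 × 3.83 × 2.5 = 27.29 ft³/s
Stations 1, 8 contribute zero (depth or velocity is 0).
Q = Σ qᵢ = 299.6 ft³/s

300 ft³/s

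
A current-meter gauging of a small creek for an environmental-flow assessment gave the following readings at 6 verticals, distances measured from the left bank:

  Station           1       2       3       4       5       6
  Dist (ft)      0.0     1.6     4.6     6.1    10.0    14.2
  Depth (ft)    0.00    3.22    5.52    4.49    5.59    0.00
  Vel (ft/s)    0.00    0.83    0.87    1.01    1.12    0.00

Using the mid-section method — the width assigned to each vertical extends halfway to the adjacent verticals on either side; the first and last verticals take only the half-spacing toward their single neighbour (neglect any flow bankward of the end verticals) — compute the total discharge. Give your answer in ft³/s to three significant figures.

54.6 ft³/s

w_2 = (4.6 − 0.0)/2 = 2.3 ft; q_2 = 0.83 × 3.22 × 2.3 = 6.147 ft³/s
w_3 = (6.1 − 1.6)/2 = 2.25 ft; q_3 = 0.87 × 5.52 × 2.25 = 10.81 ft³/s
w_4 = (10.0 − 4.6)/2 = 2.7 ft; q_4 = 1.01 × 4.49 × 2.7 = 12.24 ft³/s
w_5 = (14.2 − 6.1)/2 = 4.05 ft; q_5 = 1.12 × 5.59 × 4.05 = 25.36 ft³/s
Stations 1, 6 contribute zero (depth or velocity is 0).
Q = Σ qᵢ = 54.55 ft³/s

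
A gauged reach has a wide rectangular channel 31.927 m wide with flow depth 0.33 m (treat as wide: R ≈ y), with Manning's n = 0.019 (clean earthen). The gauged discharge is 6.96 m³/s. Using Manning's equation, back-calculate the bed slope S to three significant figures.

0.000691

A = b·y = 31.927 × 0.33 = 10.54 m²
Wide channel: R ≈ y = 0.33 m
S = (Q·n / (1·A·R^(2/3)))² = (6.96×0.019 / (1×10.54×0.4775))² = 0.0006908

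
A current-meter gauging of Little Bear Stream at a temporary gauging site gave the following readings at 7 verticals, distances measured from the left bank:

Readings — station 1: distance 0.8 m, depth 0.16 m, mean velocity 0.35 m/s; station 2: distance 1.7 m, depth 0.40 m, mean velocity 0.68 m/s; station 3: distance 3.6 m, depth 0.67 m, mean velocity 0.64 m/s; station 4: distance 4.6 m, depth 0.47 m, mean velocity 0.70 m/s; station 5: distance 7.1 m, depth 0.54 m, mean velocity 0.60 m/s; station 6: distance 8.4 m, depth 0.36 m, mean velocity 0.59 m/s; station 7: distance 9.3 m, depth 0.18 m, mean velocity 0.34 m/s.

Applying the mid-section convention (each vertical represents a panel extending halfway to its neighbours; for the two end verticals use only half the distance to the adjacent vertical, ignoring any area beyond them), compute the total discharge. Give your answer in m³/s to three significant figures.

2.48 m³/s

w_1 = (1.7 − 0.8)/2 = 0.45 m; q_1 = 0.35 × 0.16 × 0.45 = 0.02520 m³/s
w_2 = (3.6 − 0.8)/2 = 1.4 m; q_2 = 0.68 × 0.40 × 1.4 = 0.3808 m³/s
w_3 = (4.6 − 1.7)/2 = 1.45 m; q_3 = 0.64 × 0.67 × 1.45 = 0.6218 m³/s
w_4 = (7.1 − 3.6)/2 = 1.75 m; q_4 = 0.70 × 0.47 × 1.75 = 0.5758 m³/s
w_5 = (8.4 − 4.6)/2 = 1.9 m; q_5 = 0.60 × 0.54 × 1.9 = 0.6156 m³/s
w_6 = (9.3 − 7.1)/2 = 1.1 m; q_6 = 0.59 × 0.36 × 1.1 = 0.2336 m³/s
w_7 = (9.3 − 8.4)/2 = 0.45 m; q_7 = 0.34 × 0.18 × 0.45 = 0.02754 m³/s
Q = Σ qᵢ = 2.480 m³/s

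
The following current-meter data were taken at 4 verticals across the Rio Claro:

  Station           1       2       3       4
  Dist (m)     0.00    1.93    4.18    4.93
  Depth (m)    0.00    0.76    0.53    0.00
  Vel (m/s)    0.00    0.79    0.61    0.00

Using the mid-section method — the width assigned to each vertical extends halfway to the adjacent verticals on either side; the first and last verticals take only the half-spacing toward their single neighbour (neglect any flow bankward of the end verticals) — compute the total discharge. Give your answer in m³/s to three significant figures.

w_2 = (4.18 − 0.00)/2 = 2.09 m; q_2 = 0.79 × 0.76 × 2.09 = 1.255 m³/s
w_3 = (4.93 − 1.93)/2 = 1.5 m; q_3 = 0.61 × 0.53 × 1.5 = 0.4850 m³/s
Stations 1, 4 contribute zero (depth or velocity is 0).
Q = Σ qᵢ = 1.740 m³/s

1.74 m³/s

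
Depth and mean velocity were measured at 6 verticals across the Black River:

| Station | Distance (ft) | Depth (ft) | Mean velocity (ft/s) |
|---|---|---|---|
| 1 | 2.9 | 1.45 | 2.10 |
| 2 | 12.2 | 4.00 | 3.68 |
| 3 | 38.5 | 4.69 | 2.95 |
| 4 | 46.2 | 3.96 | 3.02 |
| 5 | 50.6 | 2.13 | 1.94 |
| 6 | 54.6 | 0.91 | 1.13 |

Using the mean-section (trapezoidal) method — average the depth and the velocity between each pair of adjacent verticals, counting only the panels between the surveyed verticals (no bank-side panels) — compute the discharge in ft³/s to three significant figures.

594 ft³/s

Panel 1-2: Δb = 9.3 ft, d̄ = (1.45+4.00)/2 = 2.725, v̄ = (2.10+3.68)/2 = 2.89 → q = 9.3×2.725×2.89 = 73.24 ft³/s
Panel 2-3: Δb = 26.3 ft, d̄ = (4.00+4.69)/2 = 4.345, v̄ = (3.68+2.95)/2 = 3.315 → q = 26.3×4.345×3.315 = 378.8 ft³/s
Panel 3-4: Δb = 7.7 ft, d̄ = (4.69+3.96)/2 = 4.325, v̄ = (2.95+3.02)/2 = 2.985 → q = 7.7×4.325×2.985 = 99.41 ft³/s
Panel 4-5: Δb = 4.4 ft, d̄ = (3.96+2.13)/2 = 3.045, v̄ = (3.02+1.94)/2 = 2.48 → q = 4.4×3.045×2.48 = 33.23 ft³/s
Panel 5-6: Δb = 4 ft, d̄ = (2.13+0.91)/2 = 1.52, v̄ = (1.94+1.13)/2 = 1.535 → q = 4×1.52×1.535 = 9.333 ft³/s
Q = Σ q = 594.0 ft³/s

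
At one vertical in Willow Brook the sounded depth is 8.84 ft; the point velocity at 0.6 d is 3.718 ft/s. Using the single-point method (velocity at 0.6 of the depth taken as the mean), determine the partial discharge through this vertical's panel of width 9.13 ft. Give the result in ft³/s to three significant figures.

300 ft³/s

v̄ = v₀.₆ = 3.718 ft/s
q = v̄ × d × w = 3.718 × 8.84 × 9.13 = 300.1 ft³/s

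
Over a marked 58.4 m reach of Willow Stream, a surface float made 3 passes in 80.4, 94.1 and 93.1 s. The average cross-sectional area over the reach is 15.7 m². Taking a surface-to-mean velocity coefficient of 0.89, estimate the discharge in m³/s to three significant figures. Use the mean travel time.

9.15 m³/s

t̄ = (80.4 + 94.1 + 93.1) / 3 = 89.2 s
v_surface = L / t̄ = 58.4 / 89.2 = 0.6547 m/s
v_mean = 0.89 × 0.6547 = 0.5827 m/s
Q = A × v_mean = 15.7 × 0.5827 = 9.148 m³/s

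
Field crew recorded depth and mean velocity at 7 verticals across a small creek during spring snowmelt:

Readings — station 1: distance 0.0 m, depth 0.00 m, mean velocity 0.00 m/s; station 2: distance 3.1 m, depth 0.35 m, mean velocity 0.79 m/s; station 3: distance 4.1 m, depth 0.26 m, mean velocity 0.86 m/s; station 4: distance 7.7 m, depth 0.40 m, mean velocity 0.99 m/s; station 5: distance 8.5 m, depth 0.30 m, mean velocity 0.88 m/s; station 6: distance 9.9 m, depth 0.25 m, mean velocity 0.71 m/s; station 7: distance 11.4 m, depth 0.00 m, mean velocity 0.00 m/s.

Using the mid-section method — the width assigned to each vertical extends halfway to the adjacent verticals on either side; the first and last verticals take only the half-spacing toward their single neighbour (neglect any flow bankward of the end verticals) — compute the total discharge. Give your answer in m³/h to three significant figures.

w_2 = (4.1 − 0.0)/2 = 2.05 m; q_2 = 0.79 × 0.35 × 2.05 = 0.5668 m³/s
w_3 = (7.7 − 3.1)/2 = 2.3 m; q_3 = 0.86 × 0.26 × 2.3 = 0.5143 m³/s
w_4 = (8.5 − 4.1)/2 = 2.2 m; q_4 = 0.99 × 0.40 × 2.2 = 0.8712 m³/s
w_5 = (9.9 − 7.7)/2 = 1.1 m; q_5 = 0.88 × 0.30 × 1.1 = 0.2904 m³/s
w_6 = (11.4 − 8.5)/2 = 1.45 m; q_6 = 0.71 × 0.25 × 1.45 = 0.2574 m³/s
Stations 1, 7 contribute zero (depth or velocity is 0).
Q = Σ qᵢ = 2.500 m³/s
= 2.500 × 3600 = 9000 m³/h

9000 m³/h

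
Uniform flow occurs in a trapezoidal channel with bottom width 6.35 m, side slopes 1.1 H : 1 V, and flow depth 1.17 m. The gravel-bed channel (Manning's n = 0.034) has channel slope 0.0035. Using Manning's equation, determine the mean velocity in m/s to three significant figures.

1.63 m/s

A = (b + z·y)·y = (6.35 + 1.1×1.17)×1.17 = 8.935 m²
P = b + 2y√(1+z²) = 6.35 + 2×1.17×√(1+1.1²) = 9.829 m
R = A/P = 8.935/9.829 = 0.9091 m
Q = (1/n)·A·R^(2/3)·S^(1/2) = (1/0.034) × 8.935 × 0.9091^(2/3) × 0.0035^(1/2) = 14.59 m³/s
V = Q/A = 14.59/8.935 = 1.633 m/s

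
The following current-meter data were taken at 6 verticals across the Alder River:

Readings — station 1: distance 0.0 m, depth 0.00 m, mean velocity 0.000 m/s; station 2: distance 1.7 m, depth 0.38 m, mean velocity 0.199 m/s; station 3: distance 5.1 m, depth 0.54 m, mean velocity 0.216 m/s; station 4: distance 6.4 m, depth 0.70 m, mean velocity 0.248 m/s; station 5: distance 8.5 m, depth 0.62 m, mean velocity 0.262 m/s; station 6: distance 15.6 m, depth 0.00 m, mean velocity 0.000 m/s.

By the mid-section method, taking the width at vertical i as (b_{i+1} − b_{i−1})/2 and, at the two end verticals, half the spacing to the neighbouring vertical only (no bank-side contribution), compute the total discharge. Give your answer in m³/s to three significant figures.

1.51 m³/s

w_2 = (5.1 − 0.0)/2 = 2.55 m; q_2 = 0.199 × 0.38 × 2.55 = 0.1928 m³/s
w_3 = (6.4 − 1.7)/2 = 2.35 m; q_3 = 0.216 × 0.54 × 2.35 = 0.2741 m³/s
w_4 = (8.5 − 5.1)/2 = 1.7 m; q_4 = 0.248 × 0.70 × 1.7 = 0.2951 m³/s
w_5 = (15.6 − 6.4)/2 = 4.6 m; q_5 = 0.262 × 0.62 × 4.6 = 0.7472 m³/s
Stations 1, 6 contribute zero (depth or velocity is 0).
Q = Σ qᵢ = 1.509 m³/s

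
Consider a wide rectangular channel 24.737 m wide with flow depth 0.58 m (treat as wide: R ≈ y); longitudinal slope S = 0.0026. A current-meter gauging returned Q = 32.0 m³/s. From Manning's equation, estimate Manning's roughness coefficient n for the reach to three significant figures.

A = b·y = 24.737 × 0.58 = 14.35 m²
Wide channel: R ≈ y = 0.58 m
n = (1/Q)·A·R^(2/3)·S^(1/2) = (1/32.0) × 14.35 × 0.6955 × 0.05099 = 0.01590

0.0159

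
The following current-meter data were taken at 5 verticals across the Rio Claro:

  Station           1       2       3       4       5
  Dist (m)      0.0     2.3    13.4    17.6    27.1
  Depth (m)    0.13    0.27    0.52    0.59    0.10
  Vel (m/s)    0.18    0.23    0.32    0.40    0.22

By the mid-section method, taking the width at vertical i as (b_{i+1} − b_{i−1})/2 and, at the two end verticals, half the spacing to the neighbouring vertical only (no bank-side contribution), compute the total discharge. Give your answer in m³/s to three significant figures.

3.44 m³/s

w_1 = (2.3 − 0.0)/2 = 1.15 m; q_1 = 0.18 × 0.13 × 1.15 = 0.02691 m³/s
w_2 = (13.4 − 0.0)/2 = 6.7 m; q_2 = 0.23 × 0.27 × 6.7 = 0.4161 m³/s
w_3 = (17.6 − 2.3)/2 = 7.65 m; q_3 = 0.32 × 0.52 × 7.65 = 1.273 m³/s
w_4 = (27.1 − 13.4)/2 = 6.85 m; q_4 = 0.40 × 0.59 × 6.85 = 1.617 m³/s
w_5 = (27.1 − 17.6)/2 = 4.75 m; q_5 = 0.22 × 0.10 × 4.75 = 0.1045 m³/s
Q = Σ qᵢ = 3.437 m³/s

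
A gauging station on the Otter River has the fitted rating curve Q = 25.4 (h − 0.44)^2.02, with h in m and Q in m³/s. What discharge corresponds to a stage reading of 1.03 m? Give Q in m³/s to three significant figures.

Q = 25.4 × (1.03 − 0.44)^2.02 = 25.4 × 0.59^2.02 = 8.749 m³/s

8.75 m³/s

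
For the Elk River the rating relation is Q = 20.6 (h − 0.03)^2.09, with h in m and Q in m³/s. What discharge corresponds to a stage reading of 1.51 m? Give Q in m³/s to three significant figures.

Q = 20.6 × (1.51 − 0.03)^2.09 = 20.6 × 1.48^2.09 = 46.74 m³/s

46.7 m³/s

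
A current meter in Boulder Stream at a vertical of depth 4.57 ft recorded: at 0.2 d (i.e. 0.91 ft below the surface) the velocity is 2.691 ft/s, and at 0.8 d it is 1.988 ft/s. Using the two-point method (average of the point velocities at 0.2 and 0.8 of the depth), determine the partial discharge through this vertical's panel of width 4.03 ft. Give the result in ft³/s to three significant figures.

v̄ = (2.691 + 1.988) / 2 = 2.340 ft/s
q = v̄ × d × w = 2.340 × 4.57 × 4.03 = 43.09 ft³/s

43.1 ft³/s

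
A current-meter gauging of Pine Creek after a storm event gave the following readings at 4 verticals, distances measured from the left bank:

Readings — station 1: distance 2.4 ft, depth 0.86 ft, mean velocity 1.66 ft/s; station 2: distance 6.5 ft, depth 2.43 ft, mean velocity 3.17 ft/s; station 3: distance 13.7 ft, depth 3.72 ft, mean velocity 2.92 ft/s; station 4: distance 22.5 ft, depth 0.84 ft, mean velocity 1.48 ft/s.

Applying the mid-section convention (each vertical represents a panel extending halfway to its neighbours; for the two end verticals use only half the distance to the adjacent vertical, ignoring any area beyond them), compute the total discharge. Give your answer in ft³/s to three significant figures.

w_1 = (6.5 − 2.4)/2 = 2.05 ft; q_1 = 1.66 × 0.86 × 2.05 = 2.927 ft³/s
w_2 = (13.7 − 2.4)/2 = 5.65 ft; q_2 = 3.17 × 2.43 × 5.65 = 43.52 ft³/s
w_3 = (22.5 − 6.5)/2 = 8 ft; q_3 = 2.92 × 3.72 × 8 = 86.90 ft³/s
w_4 = (22.5 − 13.7)/2 = 4.4 ft; q_4 = 1.48 × 0.84 × 4.4 = 5.470 ft³/s
Q = Σ qᵢ = 138.8 ft³/s

139 ft³/s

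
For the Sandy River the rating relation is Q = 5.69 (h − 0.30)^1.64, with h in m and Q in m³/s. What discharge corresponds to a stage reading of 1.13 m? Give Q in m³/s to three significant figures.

Q = 5.69 × (1.13 − 0.30)^1.64 = 5.69 × 0.83^1.64 = 4.192 m³/s

4.19 m³/s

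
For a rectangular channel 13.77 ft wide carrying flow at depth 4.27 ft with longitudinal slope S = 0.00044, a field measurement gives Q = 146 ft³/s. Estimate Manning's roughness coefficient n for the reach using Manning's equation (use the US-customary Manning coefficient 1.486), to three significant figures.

0.0240

A = b·y = 13.77 × 4.27 = 58.80 ft²
P = b + 2y = 13.77 + 2×4.27 = 22.31 ft
R = A/P = 58.80/22.31 = 2.635 ft
n = (1.486/Q)·A·R^(2/3)·S^(1/2) = (1.486/146) × 58.80 × 1.908 × 0.02098 = 0.02395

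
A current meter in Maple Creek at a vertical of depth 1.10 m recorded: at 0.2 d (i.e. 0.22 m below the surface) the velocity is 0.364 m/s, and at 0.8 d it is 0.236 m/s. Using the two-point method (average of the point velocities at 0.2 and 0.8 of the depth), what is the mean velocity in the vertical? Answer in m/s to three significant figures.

v̄ = (0.364 + 0.236) / 2 = 0.3000 m/s

0.300 m/s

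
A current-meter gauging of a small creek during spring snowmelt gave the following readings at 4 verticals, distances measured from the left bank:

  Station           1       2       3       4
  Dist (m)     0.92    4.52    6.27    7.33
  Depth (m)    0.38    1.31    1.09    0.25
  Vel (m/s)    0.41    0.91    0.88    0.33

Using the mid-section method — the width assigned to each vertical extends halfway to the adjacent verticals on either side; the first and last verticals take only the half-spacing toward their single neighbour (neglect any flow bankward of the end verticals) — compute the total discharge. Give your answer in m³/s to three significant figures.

w_1 = (4.52 − 0.92)/2 = 1.8 m; q_1 = 0.41 × 0.38 × 1.8 = 0.2804 m³/s
w_2 = (6.27 − 0.92)/2 = 2.675 m; q_2 = 0.91 × 1.31 × 2.675 = 3.189 m³/s
w_3 = (7.33 − 4.52)/2 = 1.405 m; q_3 = 0.88 × 1.09 × 1.405 = 1.348 m³/s
w_4 = (7.33 − 6.27)/2 = 0.53 m; q_4 = 0.33 × 0.25 × 0.53 = 0.04373 m³/s
Q = Σ qᵢ = 4.861 m³/s

4.86 m³/s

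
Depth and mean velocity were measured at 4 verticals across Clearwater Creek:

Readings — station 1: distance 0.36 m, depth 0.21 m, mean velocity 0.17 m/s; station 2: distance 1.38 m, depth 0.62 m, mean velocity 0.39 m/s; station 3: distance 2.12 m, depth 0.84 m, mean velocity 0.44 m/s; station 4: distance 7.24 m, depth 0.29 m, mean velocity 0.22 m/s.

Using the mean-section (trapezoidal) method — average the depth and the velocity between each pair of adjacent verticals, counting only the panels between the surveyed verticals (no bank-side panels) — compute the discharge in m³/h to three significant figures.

4670 m³/h

Panel 1-2: Δb = 1.02 m, d̄ = (0.21+0.62)/2 = 0.415, v̄ = (0.17+0.39)/2 = 0.28 → q = 1.02×0.415×0.28 = 0.1185 m³/s
Panel 2-3: Δb = 0.74 m, d̄ = (0.62+0.84)/2 = 0.73, v̄ = (0.39+0.44)/2 = 0.415 → q = 0.74×0.73×0.415 = 0.2242 m³/s
Panel 3-4: Δb = 5.12 m, d̄ = (0.84+0.29)/2 = 0.565, v̄ = (0.44+0.22)/2 = 0.33 → q = 5.12×0.565×0.33 = 0.9546 m³/s
Q = Σ q = 1.297 m³/s
= 1.297 × 3600 = 4670 m³/h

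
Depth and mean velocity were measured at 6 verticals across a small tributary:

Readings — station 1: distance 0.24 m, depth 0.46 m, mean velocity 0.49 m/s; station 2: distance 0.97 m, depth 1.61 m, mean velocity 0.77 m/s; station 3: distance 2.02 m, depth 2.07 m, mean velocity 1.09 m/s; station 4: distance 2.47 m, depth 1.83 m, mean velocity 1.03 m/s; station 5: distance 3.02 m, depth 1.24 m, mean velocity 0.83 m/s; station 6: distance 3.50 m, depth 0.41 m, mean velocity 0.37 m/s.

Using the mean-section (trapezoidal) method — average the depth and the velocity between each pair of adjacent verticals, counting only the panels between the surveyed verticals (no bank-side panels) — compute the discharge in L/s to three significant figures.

Panel 1-2: Δb = 0.73 m, d̄ = (0.46+1.61)/2 = 1.035, v̄ = (0.49+0.77)/2 = 0.63 → q = 0.73×1.035×0.63 = 0.4760 m³/s
Panel 2-3: Δb = 1.05 m, d̄ = (1.61+2.07)/2 = 1.84, v̄ = (0.77+1.09)/2 = 0.93 → q = 1.05×1.84×0.93 = 1.797 m³/s
Panel 3-4: Δb = 0.45 m, d̄ = (2.07+1.83)/2 = 1.95, v̄ = (1.09+1.03)/2 = 1.06 → q = 0.45×1.95×1.06 = 0.9302 m³/s
Panel 4-5: Δb = 0.55 m, d̄ = (1.83+1.24)/2 = 1.535, v̄ = (1.03+0.83)/2 = 0.93 → q = 0.55×1.535×0.93 = 0.7852 m³/s
Panel 5-6: Δb = 0.48 m, d̄ = (1.24+0.41)/2 = 0.825, v̄ = (0.83+0.37)/2 = 0.6 → q = 0.48×0.825×0.6 = 0.2376 m³/s
Q = Σ q = 4.226 m³/s
= 4.226 × 1000 = 4226 L/s

4230 L/s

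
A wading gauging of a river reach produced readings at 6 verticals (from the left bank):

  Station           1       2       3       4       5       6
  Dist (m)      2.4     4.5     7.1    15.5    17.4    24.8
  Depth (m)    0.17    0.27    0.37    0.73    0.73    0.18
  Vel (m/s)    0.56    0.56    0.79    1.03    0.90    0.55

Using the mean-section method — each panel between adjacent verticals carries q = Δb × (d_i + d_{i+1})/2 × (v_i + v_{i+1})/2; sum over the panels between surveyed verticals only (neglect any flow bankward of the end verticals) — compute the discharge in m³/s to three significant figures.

Panel 1-2: Δb = 2.1 m, d̄ = (0.17+0.27)/2 = 0.22, v̄ = (0.56+0.56)/2 = 0.56 → q = 2.1×0.22×0.56 = 0.2587 m³/s
Panel 2-3: Δb = 2.6 m, d̄ = (0.27+0.37)/2 = 0.32, v̄ = (0.56+0.79)/2 = 0.675 → q = 2.6×0.32×0.675 = 0.5616 m³/s
Panel 3-4: Δb = 8.4 m, d̄ = (0.37+0.73)/2 = 0.55, v̄ = (0.79+1.03)/2 = 0.91 → q = 8.4×0.55×0.91 = 4.204 m³/s
Panel 4-5: Δb = 1.9 m, d̄ = (0.73+0.73)/2 = 0.73, v̄ = (1.03+0.90)/2 = 0.965 → q = 1.9×0.73×0.965 = 1.338 m³/s
Panel 5-6: Δb = 7.4 m, d̄ = (0.73+0.18)/2 = 0.455, v̄ = (0.90+0.55)/2 = 0.725 → q = 7.4×0.455×0.725 = 2.441 m³/s
Q = Σ q = 8.804 m³/s

8.80 m³/s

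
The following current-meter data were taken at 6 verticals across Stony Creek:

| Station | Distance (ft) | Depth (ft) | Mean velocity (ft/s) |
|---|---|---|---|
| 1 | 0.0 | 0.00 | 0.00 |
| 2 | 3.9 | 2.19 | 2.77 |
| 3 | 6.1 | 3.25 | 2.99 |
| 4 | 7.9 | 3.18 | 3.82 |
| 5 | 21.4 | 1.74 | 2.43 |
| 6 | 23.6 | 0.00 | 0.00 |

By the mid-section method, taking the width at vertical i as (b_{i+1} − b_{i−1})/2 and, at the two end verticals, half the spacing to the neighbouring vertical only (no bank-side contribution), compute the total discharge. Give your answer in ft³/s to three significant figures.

164 ft³/s

w_2 = (6.1 − 0.0)/2 = 3.05 ft; q_2 = 2.77 × 2.19 × 3.05 = 18.50 ft³/s
w_3 = (7.9 − 3.9)/2 = 2 ft; q_3 = 2.99 × 3.25 × 2 = 19.44 ft³/s
w_4 = (21.4 − 6.1)/2 = 7.65 ft; q_4 = 3.82 × 3.18 × 7.65 = 92.93 ft³/s
w_5 = (23.6 − 7.9)/2 = 7.85 ft; q_5 = 2.43 × 1.74 × 7.85 = 33.19 ft³/s
Stations 1, 6 contribute zero (depth or velocity is 0).
Q = Σ qᵢ = 164.1 ft³/s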